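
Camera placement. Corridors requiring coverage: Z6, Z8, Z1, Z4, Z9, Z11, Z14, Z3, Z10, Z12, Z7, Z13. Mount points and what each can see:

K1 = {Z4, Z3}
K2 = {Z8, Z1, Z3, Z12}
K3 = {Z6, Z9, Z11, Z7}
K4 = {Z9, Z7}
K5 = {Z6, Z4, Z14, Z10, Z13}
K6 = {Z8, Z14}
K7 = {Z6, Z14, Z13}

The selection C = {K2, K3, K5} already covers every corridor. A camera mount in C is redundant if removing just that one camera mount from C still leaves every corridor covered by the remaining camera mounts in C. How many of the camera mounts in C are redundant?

0

Drop K2: Z8, Z1, Z3, Z12 uncovered — not redundant.
Drop K3: Z9, Z11, Z7 uncovered — not redundant.
Drop K5: Z4, Z14, Z10, Z13 uncovered — not redundant.
None of the camera mounts in C is redundant.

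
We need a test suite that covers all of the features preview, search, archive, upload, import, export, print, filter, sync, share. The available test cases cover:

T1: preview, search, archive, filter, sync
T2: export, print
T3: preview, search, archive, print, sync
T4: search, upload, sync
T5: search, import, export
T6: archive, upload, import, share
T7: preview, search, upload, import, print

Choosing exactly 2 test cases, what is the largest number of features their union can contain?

8

Choosing T1, T6 covers {preview, search, archive, upload, import, filter, sync, share} — 8 features.
No choice of 2 test cases does better; here export, print are left uncovered.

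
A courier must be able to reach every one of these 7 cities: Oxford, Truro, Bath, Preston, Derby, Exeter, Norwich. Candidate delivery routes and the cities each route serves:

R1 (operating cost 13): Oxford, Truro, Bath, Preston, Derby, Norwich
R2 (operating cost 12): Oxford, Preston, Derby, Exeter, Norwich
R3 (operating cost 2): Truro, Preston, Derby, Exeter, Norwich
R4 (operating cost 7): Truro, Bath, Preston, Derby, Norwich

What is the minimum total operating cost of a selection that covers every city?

R1, R3 cover every city at operating cost 13 + 2 = 15.
Any cover uses at least 2 routes; among all covering selections none totals below 15.

15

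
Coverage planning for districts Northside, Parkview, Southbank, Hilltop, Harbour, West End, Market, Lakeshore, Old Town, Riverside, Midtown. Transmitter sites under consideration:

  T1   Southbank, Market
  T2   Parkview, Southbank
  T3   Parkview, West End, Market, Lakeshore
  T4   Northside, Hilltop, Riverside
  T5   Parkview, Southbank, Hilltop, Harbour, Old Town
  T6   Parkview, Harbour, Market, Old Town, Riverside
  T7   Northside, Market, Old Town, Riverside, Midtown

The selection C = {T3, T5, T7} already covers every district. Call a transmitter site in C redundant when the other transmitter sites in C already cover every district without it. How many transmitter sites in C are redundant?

0

Drop T3: West End, Lakeshore uncovered — not redundant.
Drop T5: Southbank, Hilltop, Harbour uncovered — not redundant.
Drop T7: Northside, Riverside, Midtown uncovered — not redundant.
None of the transmitter sites in C is redundant.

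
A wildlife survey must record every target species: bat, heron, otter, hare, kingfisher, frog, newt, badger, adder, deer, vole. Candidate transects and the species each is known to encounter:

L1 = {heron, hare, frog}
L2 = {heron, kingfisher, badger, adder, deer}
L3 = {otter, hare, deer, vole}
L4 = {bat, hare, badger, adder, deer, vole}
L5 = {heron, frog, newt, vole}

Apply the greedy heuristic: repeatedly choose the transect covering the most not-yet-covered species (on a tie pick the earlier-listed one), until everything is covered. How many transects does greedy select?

Pick 1: L4 covers 6 new species (bat, hare, badger, adder, deer, vole).
Pick 2: L5 covers 3 new species (heron, frog, newt).
Pick 3: L2 covers 1 new species (kingfisher).
Pick 4: L3 covers 1 new species (otter).
Greedy uses 4 transects.

4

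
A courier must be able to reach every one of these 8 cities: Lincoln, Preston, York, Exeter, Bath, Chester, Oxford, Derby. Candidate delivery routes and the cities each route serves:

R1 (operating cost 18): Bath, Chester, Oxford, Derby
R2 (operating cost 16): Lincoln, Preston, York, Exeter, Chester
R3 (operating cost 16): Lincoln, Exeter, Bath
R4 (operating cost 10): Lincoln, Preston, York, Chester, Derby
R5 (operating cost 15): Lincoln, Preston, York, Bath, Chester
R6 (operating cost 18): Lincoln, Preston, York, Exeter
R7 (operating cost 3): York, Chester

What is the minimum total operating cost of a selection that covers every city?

R1, R2 cover every city at operating cost 18 + 16 = 34.
Any cover uses at least 2 routes; among all covering selections none totals below 34.
Greedy by coverage-per-operating cost would pick R7, R4, R3, R1 for 47 — worse than the optimum 34.

34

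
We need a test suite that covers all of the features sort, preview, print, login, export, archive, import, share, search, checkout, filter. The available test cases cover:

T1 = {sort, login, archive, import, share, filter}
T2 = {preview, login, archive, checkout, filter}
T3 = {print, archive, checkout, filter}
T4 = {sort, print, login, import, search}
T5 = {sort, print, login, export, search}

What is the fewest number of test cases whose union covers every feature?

3

T1, T2, T5 together cover {sort, preview, print, login, export, archive, import, share, search, checkout, filter} — every feature.
No 2 of the 5 test cases cover everything (all 10 pairs fall short), so 3 is minimum.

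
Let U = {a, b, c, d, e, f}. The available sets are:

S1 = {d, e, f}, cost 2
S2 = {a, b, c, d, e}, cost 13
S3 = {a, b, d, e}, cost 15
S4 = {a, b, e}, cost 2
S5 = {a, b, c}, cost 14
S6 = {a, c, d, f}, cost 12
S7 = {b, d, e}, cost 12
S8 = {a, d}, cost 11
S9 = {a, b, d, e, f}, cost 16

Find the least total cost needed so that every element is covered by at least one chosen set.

14

S4, S6 cover every element at cost 2 + 12 = 14.
Any cover uses at least 2 sets; among all covering selections none totals below 14.
Greedy by coverage-per-cost would pick S1, S4, S6 for 16 — worse than the optimum 14.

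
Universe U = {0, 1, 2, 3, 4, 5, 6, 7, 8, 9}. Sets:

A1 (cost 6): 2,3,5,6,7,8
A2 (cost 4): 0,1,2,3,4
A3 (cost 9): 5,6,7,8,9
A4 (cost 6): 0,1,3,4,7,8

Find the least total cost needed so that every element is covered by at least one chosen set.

13

A2, A3 cover every element at cost 4 + 9 = 13.
Any cover uses at least 2 sets; among all covering selections none totals below 13.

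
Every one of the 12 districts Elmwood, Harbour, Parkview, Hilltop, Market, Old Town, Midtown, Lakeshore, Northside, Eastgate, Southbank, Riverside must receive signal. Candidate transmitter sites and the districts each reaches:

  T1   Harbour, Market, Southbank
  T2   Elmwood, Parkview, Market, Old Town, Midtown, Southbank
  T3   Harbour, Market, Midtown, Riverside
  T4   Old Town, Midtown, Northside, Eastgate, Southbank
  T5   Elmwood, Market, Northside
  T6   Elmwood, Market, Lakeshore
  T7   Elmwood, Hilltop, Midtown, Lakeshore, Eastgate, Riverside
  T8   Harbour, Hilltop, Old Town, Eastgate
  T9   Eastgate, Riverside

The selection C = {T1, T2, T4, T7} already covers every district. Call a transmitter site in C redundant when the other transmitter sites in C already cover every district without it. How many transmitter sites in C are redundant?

Drop T1: Harbour uncovered — not redundant.
Drop T2: Parkview uncovered — not redundant.
Drop T4: Northside uncovered — not redundant.
Drop T7: Hilltop, Lakeshore, Riverside uncovered — not redundant.
None of the transmitter sites in C is redundant.

0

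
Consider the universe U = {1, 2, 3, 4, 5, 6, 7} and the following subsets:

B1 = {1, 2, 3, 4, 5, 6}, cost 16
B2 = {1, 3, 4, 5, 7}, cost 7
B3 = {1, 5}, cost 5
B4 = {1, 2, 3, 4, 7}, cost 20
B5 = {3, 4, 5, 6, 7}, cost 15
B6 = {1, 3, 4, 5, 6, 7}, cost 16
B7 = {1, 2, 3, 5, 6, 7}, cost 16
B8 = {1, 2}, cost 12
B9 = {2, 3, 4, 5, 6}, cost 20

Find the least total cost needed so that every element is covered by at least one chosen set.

B1, B2 cover every element at cost 16 + 7 = 23.
Any cover uses at least 2 sets; among all covering selections none totals below 23.

23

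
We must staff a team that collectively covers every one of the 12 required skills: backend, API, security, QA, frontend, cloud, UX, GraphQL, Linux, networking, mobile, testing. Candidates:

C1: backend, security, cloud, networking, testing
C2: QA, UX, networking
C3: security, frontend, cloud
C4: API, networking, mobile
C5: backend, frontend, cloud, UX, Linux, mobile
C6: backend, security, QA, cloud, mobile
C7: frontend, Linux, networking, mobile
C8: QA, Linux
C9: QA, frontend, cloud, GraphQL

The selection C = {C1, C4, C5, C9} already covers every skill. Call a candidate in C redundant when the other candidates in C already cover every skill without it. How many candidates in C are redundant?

0

Drop C1: security, testing uncovered — not redundant.
Drop C4: API uncovered — not redundant.
Drop C5: UX, Linux uncovered — not redundant.
Drop C9: QA, GraphQL uncovered — not redundant.
None of the candidates in C is redundant.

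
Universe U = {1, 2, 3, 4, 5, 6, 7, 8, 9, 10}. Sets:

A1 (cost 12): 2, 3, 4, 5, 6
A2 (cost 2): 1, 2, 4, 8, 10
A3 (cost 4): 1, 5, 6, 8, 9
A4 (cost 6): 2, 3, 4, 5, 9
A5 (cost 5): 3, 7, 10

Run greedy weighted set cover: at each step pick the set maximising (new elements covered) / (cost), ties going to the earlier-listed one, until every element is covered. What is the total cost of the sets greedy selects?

Pick 1: A2 adds 5 new (1, 2, 4, 8, 10) at cost 2 (ratio 5/2).
Pick 2: A3 adds 3 new (5, 6, 9) at cost 4 (ratio 3/4).
Pick 3: A5 adds 2 new (3, 7) at cost 5 (ratio 2/5).
Greedy total cost: 2 + 4 + 5 = 11.

11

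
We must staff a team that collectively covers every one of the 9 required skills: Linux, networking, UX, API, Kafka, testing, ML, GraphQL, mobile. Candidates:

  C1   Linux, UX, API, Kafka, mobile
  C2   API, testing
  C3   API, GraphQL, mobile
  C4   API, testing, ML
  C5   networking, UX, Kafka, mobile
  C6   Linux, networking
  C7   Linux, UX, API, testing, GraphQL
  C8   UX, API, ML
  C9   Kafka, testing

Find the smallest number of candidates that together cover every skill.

C4, C5, C7 together cover {Linux, networking, UX, API, Kafka, testing, ML, GraphQL, mobile} — every skill.
No 2 of the 9 candidates cover everything (all 36 pairs fall short), so 3 is minimum.

3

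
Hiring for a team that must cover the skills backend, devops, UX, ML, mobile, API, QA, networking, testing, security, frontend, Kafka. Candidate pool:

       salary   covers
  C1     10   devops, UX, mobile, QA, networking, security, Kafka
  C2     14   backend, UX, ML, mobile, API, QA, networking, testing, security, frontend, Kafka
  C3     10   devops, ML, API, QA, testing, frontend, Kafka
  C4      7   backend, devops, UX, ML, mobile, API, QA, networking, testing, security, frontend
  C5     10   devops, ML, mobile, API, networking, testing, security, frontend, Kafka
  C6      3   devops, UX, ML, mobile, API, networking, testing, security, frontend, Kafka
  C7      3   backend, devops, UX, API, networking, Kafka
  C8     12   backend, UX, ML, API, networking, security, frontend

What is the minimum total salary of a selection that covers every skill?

10

C4, C6 cover every skill at salary 7 + 3 = 10.
Any cover uses at least 2 candidates; among all covering selections none totals below 10.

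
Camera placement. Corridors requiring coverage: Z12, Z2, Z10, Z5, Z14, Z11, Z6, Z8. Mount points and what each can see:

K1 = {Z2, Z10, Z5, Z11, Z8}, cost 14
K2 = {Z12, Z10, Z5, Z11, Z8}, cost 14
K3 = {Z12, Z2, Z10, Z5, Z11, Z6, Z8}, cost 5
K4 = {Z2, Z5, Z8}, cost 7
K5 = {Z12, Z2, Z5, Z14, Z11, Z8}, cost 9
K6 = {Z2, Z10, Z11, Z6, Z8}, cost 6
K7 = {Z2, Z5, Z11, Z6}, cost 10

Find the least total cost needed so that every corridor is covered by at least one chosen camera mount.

K3, K5 cover every corridor at cost 5 + 9 = 14.
Any cover uses at least 2 camera mounts; among all covering selections none totals below 14.

14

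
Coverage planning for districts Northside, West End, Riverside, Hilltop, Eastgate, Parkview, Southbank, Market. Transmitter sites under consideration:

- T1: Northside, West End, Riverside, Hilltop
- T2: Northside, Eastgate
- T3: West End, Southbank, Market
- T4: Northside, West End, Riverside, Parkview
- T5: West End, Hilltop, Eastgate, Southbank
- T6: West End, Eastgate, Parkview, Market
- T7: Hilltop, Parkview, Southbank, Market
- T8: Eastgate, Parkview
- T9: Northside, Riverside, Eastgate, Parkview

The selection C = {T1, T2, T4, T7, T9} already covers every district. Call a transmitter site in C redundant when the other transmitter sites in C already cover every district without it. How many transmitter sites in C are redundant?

Drop T1: the rest still cover every district — redundant.
Drop T2: the rest still cover every district — redundant.
Drop T4: the rest still cover every district — redundant.
Drop T7: Southbank, Market uncovered — not redundant.
Drop T9: the rest still cover every district — redundant.
4 redundant: T1, T2, T4, T9.

4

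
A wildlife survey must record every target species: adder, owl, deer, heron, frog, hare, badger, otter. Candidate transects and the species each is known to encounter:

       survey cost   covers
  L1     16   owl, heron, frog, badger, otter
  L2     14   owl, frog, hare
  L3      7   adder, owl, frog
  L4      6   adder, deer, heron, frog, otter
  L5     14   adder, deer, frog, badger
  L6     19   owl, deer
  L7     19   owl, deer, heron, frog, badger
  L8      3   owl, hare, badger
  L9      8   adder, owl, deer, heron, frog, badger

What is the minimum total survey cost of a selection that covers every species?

9

L4, L8 cover every species at survey cost 6 + 3 = 9.
Any cover uses at least 2 transects; among all covering selections none totals below 9.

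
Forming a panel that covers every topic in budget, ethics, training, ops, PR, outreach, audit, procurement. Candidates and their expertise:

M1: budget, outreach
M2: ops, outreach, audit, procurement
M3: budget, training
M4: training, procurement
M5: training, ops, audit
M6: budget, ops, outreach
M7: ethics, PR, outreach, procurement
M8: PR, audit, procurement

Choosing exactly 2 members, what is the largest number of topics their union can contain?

7

Choosing M5, M7 covers {ethics, training, ops, PR, outreach, audit, procurement} — 7 topics.
No choice of 2 members does better; here budget is left uncovered.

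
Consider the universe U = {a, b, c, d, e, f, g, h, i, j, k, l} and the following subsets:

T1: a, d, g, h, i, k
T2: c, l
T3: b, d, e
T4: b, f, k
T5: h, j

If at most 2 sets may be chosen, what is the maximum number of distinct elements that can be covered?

Choosing T1, T2 covers {a, c, d, g, h, i, k, l} — 8 elements.
No choice of 2 sets does better; here b, e, f, j are left uncovered.

8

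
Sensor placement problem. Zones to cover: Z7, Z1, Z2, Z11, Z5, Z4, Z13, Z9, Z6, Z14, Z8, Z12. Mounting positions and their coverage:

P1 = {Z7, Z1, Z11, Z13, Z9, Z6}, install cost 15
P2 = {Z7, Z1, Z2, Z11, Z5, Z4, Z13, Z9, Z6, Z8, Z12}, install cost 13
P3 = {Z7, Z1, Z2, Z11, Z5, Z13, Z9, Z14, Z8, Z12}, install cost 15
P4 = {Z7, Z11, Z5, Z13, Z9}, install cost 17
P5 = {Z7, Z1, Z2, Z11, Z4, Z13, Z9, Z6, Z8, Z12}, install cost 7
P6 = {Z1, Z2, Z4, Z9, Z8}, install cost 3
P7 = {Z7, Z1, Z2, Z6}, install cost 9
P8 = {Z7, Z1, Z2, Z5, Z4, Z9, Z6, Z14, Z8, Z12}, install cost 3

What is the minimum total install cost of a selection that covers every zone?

P5, P8 cover every zone at install cost 7 + 3 = 10.
Any cover uses at least 2 sensor positions; among all covering selections none totals below 10.

10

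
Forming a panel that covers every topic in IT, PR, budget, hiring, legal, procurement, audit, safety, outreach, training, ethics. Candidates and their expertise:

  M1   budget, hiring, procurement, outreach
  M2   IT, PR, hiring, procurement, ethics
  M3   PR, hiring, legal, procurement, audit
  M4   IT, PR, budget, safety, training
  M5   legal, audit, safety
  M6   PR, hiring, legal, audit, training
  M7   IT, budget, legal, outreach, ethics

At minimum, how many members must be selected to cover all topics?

3

M3, M4, M7 together cover {IT, PR, budget, hiring, legal, procurement, audit, safety, outreach, training, ethics} — every topic.
No 2 of the 7 members cover everything (all 21 pairs fall short), so 3 is minimum.
Greedy (largest uncovered first) would take M2, M4, M3, M1 — 4 members — but 3 suffice.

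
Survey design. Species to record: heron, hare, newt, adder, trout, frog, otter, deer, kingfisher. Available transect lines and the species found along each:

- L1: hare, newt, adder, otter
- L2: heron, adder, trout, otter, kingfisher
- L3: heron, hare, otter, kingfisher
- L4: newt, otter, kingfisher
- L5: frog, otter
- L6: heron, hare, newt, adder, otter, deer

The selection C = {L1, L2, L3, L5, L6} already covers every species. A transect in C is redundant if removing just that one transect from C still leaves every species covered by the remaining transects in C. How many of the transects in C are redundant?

Drop L1: the rest still cover every species — redundant.
Drop L2: trout uncovered — not redundant.
Drop L3: the rest still cover every species — redundant.
Drop L5: frog uncovered — not redundant.
Drop L6: deer uncovered — not redundant.
2 redundant: L1, L3.

2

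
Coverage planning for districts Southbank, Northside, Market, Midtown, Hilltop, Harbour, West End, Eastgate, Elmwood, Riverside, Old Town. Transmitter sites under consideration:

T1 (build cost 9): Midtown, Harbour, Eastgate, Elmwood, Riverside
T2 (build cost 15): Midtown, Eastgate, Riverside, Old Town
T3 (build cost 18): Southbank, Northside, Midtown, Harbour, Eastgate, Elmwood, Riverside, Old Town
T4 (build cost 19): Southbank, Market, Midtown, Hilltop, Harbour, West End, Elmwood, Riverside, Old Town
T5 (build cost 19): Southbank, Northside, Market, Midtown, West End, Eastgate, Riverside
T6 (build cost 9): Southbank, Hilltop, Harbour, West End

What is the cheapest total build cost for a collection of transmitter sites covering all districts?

37

T3, T4 cover every district at build cost 18 + 19 = 37.
Any cover uses at least 2 transmitter sites; among all covering selections none totals below 37.
Greedy by coverage-per-build cost would pick T1, T6, T3, T4 for 55 — worse than the optimum 37.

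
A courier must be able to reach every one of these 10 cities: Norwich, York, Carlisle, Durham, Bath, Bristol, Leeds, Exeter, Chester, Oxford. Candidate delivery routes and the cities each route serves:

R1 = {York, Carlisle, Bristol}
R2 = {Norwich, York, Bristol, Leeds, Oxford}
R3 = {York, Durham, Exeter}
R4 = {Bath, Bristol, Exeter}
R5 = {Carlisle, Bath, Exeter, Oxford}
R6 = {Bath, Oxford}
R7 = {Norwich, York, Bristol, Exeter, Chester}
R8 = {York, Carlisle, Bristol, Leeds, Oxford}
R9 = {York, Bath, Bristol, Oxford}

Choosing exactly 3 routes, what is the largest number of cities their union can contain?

9

Choosing R2, R3, R5 covers {Norwich, York, Carlisle, Durham, Bath, Bristol, Leeds, Exeter, Oxford} — 9 cities.
No choice of 3 routes does better; here Chester is left uncovered.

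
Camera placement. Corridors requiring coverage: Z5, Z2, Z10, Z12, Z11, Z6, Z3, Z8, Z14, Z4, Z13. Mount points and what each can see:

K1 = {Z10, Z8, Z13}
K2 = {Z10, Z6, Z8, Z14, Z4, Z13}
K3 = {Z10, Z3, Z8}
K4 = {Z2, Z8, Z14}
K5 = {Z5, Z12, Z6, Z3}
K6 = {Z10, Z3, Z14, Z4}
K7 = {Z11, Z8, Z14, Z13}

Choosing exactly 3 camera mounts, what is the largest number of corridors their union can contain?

Choosing K2, K4, K5 covers {Z5, Z2, Z10, Z12, Z6, Z3, Z8, Z14, Z4, Z13} — 10 corridors.
No choice of 3 camera mounts does better; here Z11 is left uncovered.

10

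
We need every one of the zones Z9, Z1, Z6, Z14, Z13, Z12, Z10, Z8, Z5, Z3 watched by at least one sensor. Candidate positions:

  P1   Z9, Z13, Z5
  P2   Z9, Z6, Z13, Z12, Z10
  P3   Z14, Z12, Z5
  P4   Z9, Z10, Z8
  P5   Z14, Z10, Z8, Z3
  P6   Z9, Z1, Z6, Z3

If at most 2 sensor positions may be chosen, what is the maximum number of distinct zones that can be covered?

8

Choosing P2, P5 covers {Z9, Z6, Z14, Z13, Z12, Z10, Z8, Z3} — 8 zones.
No choice of 2 sensor positions does better; here Z1, Z5 are left uncovered.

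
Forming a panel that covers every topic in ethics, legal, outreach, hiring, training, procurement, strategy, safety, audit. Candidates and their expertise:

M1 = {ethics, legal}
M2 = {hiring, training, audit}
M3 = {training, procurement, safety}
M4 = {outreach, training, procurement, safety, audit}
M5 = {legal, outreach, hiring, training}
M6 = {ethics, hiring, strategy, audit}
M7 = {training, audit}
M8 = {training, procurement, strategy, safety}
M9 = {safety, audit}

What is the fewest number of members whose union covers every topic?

3

M1, M4, M6 together cover {ethics, legal, outreach, hiring, training, procurement, strategy, safety, audit} — every topic.
No 2 of the 9 members cover everything (all 36 pairs fall short), so 3 is minimum.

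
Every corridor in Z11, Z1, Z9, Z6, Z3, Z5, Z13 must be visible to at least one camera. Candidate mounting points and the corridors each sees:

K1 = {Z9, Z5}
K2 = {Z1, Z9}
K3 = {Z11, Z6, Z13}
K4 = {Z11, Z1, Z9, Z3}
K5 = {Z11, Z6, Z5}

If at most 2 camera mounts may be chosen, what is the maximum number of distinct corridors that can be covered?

Choosing K3, K4 covers {Z11, Z1, Z9, Z6, Z3, Z13} — 6 corridors.
No choice of 2 camera mounts does better; here Z5 is left uncovered.

6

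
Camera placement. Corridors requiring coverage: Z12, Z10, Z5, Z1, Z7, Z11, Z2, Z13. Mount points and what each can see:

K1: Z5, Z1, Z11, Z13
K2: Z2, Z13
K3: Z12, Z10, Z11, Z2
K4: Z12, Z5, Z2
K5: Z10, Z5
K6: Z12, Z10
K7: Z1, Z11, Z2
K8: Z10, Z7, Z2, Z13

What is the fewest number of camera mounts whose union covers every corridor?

K1, K3, K8 together cover {Z12, Z10, Z5, Z1, Z7, Z11, Z2, Z13} — every corridor.
No 2 of the 8 camera mounts cover everything (all 28 pairs fall short), so 3 is minimum.

3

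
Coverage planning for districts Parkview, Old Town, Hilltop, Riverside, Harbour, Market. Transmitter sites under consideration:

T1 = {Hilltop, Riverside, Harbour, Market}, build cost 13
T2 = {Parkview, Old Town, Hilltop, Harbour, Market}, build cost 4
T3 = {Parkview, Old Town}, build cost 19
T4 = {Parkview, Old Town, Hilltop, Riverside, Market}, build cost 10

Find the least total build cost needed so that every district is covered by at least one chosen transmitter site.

14

T2, T4 cover every district at build cost 4 + 10 = 14.
Any cover uses at least 2 transmitter sites; among all covering selections none totals below 14.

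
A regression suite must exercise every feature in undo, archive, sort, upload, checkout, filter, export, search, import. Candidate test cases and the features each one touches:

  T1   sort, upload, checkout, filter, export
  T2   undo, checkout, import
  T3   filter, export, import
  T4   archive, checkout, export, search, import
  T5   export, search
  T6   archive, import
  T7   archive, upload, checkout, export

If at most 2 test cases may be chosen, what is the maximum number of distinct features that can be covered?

8

Choosing T1, T4 covers {archive, sort, upload, checkout, filter, export, search, import} — 8 features.
No choice of 2 test cases does better; here undo is left uncovered.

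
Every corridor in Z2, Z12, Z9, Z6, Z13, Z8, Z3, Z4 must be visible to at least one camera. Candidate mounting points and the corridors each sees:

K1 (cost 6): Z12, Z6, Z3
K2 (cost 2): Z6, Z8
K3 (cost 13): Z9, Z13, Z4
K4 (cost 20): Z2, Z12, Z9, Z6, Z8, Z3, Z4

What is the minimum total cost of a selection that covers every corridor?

K3, K4 cover every corridor at cost 13 + 20 = 33.
Any cover uses at least 2 camera mounts; among all covering selections none totals below 33.
Greedy by coverage-per-cost would pick K2, K1, K3, K4 for 41 — worse than the optimum 33.

33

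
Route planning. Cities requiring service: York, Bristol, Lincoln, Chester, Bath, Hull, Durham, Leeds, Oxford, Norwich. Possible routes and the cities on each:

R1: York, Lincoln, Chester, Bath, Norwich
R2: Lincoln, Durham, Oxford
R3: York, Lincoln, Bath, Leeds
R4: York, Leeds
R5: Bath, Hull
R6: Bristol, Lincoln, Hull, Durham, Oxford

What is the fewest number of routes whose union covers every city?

R1, R3, R6 together cover {York, Bristol, Lincoln, Chester, Bath, Hull, Durham, Leeds, Oxford, Norwich} — every city.
No 2 of the 6 routes cover everything (all 15 pairs fall short), so 3 is minimum.

3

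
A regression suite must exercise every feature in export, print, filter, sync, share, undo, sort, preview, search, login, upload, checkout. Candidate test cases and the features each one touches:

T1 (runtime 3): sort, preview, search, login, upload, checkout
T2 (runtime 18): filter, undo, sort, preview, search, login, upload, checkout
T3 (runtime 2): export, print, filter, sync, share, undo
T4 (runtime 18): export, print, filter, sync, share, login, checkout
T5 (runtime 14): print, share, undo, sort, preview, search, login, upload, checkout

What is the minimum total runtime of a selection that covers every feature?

5

T1, T3 cover every feature at runtime 3 + 2 = 5.
Any cover uses at least 2 test cases; among all covering selections none totals below 5.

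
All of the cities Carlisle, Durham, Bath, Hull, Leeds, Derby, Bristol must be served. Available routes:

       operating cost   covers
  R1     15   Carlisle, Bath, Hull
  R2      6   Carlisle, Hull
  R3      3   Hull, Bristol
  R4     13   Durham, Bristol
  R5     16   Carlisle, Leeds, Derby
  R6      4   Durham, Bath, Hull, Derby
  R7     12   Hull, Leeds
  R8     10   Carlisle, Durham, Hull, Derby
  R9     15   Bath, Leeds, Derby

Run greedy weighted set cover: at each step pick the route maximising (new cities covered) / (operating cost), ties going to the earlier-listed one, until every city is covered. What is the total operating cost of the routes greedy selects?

25

Pick 1: R6 adds 4 new (Durham, Bath, Hull, Derby) at operating cost 4 (ratio 4/4).
Pick 2: R3 adds 1 new (Bristol) at operating cost 3 (ratio 1/3).
Pick 3: R2 adds 1 new (Carlisle) at operating cost 6 (ratio 1/6).
Pick 4: R7 adds 1 new (Leeds) at operating cost 12 (ratio 1/12).
Greedy total operating cost: 4 + 3 + 6 + 12 = 25. (The true optimum is 23, so greedy overshoots here.)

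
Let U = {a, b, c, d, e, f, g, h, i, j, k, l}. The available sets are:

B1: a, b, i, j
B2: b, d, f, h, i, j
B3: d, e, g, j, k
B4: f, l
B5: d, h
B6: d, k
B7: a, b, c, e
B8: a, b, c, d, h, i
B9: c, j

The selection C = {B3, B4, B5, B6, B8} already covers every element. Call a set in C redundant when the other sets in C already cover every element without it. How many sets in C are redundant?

2

Drop B3: e, g, j uncovered — not redundant.
Drop B4: f, l uncovered — not redundant.
Drop B5: the rest still cover every element — redundant.
Drop B6: the rest still cover every element — redundant.
Drop B8: a, b, c, i uncovered — not redundant.
2 redundant: B5, B6.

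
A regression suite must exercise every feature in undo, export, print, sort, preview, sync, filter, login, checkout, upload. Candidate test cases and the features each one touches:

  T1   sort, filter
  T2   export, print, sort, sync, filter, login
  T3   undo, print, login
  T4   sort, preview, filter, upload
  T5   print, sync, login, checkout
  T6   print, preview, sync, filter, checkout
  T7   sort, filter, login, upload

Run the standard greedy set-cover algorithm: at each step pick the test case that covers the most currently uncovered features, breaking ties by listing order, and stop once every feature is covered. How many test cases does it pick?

4

Pick 1: T2 covers 6 new features (export, print, sort, sync, filter, login).
Pick 2: T4 covers 2 new features (preview, upload).
Pick 3: T3 covers 1 new features (undo).
Pick 4: T5 covers 1 new features (checkout).
Greedy uses 4 test cases.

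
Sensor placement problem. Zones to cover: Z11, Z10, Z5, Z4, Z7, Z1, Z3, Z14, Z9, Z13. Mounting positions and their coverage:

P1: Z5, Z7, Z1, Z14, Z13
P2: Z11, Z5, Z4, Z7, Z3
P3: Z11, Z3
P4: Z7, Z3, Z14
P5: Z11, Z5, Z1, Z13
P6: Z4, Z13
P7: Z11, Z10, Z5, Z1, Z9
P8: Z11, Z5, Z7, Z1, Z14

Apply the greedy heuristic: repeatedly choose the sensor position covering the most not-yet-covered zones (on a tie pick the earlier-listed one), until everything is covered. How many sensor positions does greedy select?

Pick 1: P1 covers 5 new zones (Z5, Z7, Z1, Z14, Z13).
Pick 2: P2 covers 3 new zones (Z11, Z4, Z3).
Pick 3: P7 covers 2 new zones (Z10, Z9).
Greedy uses 3 sensor positions.

3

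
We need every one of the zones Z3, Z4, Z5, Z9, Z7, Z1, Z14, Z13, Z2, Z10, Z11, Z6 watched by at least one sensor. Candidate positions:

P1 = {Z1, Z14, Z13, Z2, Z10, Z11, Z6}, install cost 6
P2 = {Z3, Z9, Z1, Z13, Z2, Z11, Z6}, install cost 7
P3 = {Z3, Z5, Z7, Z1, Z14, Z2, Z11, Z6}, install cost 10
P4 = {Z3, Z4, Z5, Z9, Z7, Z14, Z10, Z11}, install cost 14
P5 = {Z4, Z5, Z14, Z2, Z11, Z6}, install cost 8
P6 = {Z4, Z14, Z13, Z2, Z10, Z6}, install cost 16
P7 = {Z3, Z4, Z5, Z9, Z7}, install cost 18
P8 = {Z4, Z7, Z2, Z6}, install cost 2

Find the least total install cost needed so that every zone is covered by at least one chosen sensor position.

20

P1, P4 cover every zone at install cost 6 + 14 = 20.
Any cover uses at least 2 sensor positions; among all covering selections none totals below 20.
Greedy by coverage-per-install cost would pick P8, P1, P2, P5 for 23 — worse than the optimum 20.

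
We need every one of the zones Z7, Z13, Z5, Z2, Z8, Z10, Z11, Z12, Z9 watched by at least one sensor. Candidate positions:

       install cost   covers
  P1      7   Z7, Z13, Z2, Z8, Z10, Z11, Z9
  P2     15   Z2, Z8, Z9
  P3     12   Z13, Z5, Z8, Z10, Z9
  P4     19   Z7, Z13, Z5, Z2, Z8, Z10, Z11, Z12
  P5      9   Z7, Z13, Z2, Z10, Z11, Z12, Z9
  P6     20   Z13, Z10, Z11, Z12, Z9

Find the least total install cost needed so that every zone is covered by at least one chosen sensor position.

P3, P5 cover every zone at install cost 12 + 9 = 21.
Any cover uses at least 2 sensor positions; among all covering selections none totals below 21.

21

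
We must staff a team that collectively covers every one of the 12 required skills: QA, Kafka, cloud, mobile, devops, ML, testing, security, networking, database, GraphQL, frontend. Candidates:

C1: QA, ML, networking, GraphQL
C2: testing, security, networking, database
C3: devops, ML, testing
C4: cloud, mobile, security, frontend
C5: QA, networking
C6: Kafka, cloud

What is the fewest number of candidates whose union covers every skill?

5

C1, C2, C3, C4, C6 together cover {QA, Kafka, cloud, mobile, devops, ML, testing, security, networking, database, GraphQL, frontend} — every skill.
No 4 of the 6 candidates cover everything (all 15 size-4 selections fall short), so 5 is minimum.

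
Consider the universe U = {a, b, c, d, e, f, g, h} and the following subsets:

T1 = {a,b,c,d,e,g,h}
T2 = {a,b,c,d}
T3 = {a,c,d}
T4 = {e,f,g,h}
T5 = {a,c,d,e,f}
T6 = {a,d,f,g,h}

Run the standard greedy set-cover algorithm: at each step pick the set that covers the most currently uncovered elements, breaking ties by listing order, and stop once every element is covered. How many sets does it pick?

2

Pick 1: T1 covers 7 new elements (a, b, c, d, e, g, h).
Pick 2: T4 covers 1 new elements (f).
Greedy uses 2 sets.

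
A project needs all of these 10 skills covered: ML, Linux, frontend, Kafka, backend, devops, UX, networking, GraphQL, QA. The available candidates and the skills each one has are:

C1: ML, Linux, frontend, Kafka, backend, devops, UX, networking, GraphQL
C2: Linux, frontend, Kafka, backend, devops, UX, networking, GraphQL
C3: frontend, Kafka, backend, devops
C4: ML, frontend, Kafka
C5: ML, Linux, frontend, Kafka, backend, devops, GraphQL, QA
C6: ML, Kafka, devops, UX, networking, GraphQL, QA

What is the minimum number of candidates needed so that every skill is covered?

2

C1, C5 together cover {ML, Linux, frontend, Kafka, backend, devops, UX, networking, GraphQL, QA} — every skill.
No single candidate contains all 10 skills, so 2 is optimal.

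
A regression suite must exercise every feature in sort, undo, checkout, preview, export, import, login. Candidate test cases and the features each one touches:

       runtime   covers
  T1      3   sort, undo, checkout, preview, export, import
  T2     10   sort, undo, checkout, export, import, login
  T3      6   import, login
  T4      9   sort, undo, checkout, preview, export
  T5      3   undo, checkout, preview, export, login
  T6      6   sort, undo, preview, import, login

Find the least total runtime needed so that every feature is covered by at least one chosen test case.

T1, T5 cover every feature at runtime 3 + 3 = 6.
Any cover uses at least 2 test cases; among all covering selections none totals below 6.

6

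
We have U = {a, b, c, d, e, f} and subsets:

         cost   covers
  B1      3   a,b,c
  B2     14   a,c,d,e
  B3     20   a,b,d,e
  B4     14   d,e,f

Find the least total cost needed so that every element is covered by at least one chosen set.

17

B1, B4 cover every element at cost 3 + 14 = 17.
Any cover uses at least 2 sets; among all covering selections none totals below 17.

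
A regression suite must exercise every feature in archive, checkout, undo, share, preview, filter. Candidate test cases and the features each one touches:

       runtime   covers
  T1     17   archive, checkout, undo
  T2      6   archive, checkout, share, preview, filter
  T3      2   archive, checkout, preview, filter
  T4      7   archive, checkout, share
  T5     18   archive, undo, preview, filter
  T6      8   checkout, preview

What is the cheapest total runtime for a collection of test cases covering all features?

T1, T2 cover every feature at runtime 17 + 6 = 23.
Any cover uses at least 2 test cases; among all covering selections none totals below 23.

23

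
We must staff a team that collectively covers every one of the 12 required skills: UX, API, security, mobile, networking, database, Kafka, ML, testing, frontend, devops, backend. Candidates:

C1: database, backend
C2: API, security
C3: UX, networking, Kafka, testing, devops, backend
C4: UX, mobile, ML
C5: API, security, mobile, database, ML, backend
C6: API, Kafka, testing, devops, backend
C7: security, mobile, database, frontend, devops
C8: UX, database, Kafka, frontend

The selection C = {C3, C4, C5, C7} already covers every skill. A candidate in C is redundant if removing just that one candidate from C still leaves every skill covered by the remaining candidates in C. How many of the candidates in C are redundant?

Drop C3: networking, Kafka, testing uncovered — not redundant.
Drop C4: the rest still cover every skill — redundant.
Drop C5: API uncovered — not redundant.
Drop C7: frontend uncovered — not redundant.
1 redundant: C4.

1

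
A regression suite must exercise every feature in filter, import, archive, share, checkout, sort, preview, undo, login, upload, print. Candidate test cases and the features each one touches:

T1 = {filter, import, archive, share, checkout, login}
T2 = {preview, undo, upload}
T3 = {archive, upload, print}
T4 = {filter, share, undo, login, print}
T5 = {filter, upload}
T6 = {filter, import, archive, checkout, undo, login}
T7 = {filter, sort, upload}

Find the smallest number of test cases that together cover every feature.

T1, T2, T3, T7 together cover {filter, import, archive, share, checkout, sort, preview, undo, login, upload, print} — every feature.
No 3 of the 7 test cases cover everything (all 35 triples fall short), so 4 is minimum.

4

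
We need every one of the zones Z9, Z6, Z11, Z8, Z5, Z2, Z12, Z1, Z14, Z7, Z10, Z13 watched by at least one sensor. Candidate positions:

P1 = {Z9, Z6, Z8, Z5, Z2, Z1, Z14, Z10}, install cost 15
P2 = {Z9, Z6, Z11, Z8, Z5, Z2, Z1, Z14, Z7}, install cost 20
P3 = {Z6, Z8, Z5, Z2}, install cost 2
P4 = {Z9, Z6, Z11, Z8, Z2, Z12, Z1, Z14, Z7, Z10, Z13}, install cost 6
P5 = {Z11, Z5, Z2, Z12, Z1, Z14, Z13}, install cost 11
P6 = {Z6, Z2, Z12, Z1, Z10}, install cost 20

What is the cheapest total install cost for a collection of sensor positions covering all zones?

P3, P4 cover every zone at install cost 2 + 6 = 8.
Any cover uses at least 2 sensor positions; among all covering selections none totals below 8.

8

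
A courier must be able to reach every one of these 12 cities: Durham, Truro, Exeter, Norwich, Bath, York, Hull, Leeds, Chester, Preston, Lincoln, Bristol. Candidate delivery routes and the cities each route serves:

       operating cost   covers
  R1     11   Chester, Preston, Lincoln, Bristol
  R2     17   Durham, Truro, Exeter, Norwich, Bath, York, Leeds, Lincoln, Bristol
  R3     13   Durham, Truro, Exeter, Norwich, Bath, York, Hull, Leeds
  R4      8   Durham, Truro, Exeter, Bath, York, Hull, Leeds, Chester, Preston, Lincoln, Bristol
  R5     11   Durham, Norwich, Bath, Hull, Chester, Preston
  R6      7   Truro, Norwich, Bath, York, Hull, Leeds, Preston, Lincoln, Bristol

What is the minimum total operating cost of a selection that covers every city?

R4, R6 cover every city at operating cost 8 + 7 = 15.
Any cover uses at least 2 routes; among all covering selections none totals below 15.

15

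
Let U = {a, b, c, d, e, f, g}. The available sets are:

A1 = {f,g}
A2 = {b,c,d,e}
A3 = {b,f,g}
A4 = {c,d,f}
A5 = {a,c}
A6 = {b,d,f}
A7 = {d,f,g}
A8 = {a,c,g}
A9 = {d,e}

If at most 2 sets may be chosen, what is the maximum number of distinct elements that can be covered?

Choosing A1, A2 covers {b, c, d, e, f, g} — 6 elements.
No choice of 2 sets does better; here a is left uncovered.

6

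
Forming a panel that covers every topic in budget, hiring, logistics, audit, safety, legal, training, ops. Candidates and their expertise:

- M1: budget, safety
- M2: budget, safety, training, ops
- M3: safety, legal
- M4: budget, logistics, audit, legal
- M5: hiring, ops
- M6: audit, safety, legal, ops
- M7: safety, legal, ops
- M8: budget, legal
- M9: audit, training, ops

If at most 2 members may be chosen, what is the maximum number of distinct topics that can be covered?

Choosing M2, M4 covers {budget, logistics, audit, safety, legal, training, ops} — 7 topics.
No choice of 2 members does better; here hiring is left uncovered.

7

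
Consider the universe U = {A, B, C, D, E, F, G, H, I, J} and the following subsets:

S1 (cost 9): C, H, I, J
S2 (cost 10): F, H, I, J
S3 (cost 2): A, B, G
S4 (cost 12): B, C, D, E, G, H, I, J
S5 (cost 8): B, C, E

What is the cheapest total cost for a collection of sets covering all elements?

24

S2, S3, S4 cover every element at cost 10 + 2 + 12 = 24.
Any cover uses at least 3 sets; among all covering selections none totals below 24.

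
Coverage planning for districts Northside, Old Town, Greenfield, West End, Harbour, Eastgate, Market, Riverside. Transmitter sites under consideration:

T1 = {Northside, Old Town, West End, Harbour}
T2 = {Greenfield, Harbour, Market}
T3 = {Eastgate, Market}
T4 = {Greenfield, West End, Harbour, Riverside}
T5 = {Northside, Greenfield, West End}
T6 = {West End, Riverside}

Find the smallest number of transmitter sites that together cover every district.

3

T1, T3, T4 together cover {Northside, Old Town, Greenfield, West End, Harbour, Eastgate, Market, Riverside} — every district.
No 2 of the 6 transmitter sites cover everything (all 15 pairs fall short), so 3 is minimum.
Greedy (largest uncovered first) would take T1, T2, T3, T4 — 4 transmitter sites — but 3 suffice.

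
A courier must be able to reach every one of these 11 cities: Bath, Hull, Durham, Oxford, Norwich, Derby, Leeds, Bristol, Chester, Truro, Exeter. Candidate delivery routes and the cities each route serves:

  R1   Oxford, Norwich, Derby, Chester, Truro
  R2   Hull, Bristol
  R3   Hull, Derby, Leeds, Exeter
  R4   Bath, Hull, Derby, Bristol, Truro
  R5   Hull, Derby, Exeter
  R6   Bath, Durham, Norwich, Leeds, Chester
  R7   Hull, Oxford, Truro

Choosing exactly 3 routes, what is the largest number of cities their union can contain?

Choosing R1, R2, R6 covers {Bath, Hull, Durham, Oxford, Norwich, Derby, Leeds, Bristol, Chester, Truro} — 10 cities.
No choice of 3 routes does better; here Exeter is left uncovered.

10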